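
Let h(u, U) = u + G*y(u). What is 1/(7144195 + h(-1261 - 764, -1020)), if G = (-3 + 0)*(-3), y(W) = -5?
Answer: 1/7142125 ≈ 1.4001e-7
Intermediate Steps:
G = 9 (G = -3*(-3) = 9)
h(u, U) = -45 + u (h(u, U) = u + 9*(-5) = u - 45 = -45 + u)
1/(7144195 + h(-1261 - 764, -1020)) = 1/(7144195 + (-45 + (-1261 - 764))) = 1/(7144195 + (-45 - 2025)) = 1/(7144195 - 2070) = 1/7142125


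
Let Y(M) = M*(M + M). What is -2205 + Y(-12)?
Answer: -1917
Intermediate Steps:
Y(M) = 2*M² (Y(M) = M*(2*M) = 2*M²)
-2205 + Y(-12) = -2205 + 2*(-12)² = -2205 + 2*144 = -2205 + 288 = -1917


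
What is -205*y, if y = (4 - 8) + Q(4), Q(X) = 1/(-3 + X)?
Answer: 615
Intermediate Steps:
y = -3 (y = (4 - 8) + 1/(-3 + 4) = -4 + 1/1 = -4 + 1 = -3)
-205*y = -205*(-3) = 615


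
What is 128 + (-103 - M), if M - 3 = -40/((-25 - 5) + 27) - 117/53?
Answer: 1729/159 ≈ 10.874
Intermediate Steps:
M = 2246/159 (M = 3 + (-40/((-25 - 5) + 27) - 117/53) = 3 + (-40/(-30 + 27) - 117*1/53) = 3 + (-40/(-3) - 117/53) = 3 + (-40*(-1/3) - 117/53) = 3 + (40/3 - 117/53) = 3 + 1769/159 = 2246/159 ≈ 14.126)
128 + (-103 - M) = 128 + (-103 - 1*2246/159) = 128 + (-103 - 2246/159) = 128 - 18623/159 = 1729/159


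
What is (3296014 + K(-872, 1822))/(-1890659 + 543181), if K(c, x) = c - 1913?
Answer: -3293229/1347478 ≈ -2.4440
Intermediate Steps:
K(c, x) = -1913 + c
(3296014 + K(-872, 1822))/(-1890659 + 543181) = (3296014 + (-1913 - 872))/(-1890659 + 543181) = (3296014 - 2785)/(-1347478) = 3293229*(-1/1347478) = -3293229/1347478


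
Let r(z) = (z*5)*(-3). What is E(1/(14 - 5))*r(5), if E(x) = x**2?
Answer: -25/27 ≈ -0.92593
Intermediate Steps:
r(z) = -15*z (r(z) = (5*z)*(-3) = -15*z)
E(1/(14 - 5))*r(5) = (1/(14 - 5))**2*(-15*5) = (1/9)**2*(-75) = (1/81)*(-75) = -25/27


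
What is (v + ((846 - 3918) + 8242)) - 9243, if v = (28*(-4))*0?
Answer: -4073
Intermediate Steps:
v = 0 (v = -112*0 = 0)
(v + ((846 - 3918) + 8242)) - 9243 = (0 + ((846 - 3918) + 8242)) - 9243 = (0 + (-3072 + 8242)) - 9243 = (0 + 5170) - 9243 = 5170 - 9243 = -4073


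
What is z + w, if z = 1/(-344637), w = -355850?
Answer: -122639076451/344637 ≈ -3.5585e+5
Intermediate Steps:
z = -1/344637 ≈ -2.9016e-6
z + w = -1/344637 - 355850 = -122639076451/344637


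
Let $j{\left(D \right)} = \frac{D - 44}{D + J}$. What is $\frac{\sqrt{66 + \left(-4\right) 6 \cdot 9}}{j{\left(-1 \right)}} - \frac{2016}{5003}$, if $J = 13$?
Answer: $- \frac{2016}{5003} - \frac{4 i \sqrt{6}}{3} \approx -0.40296 - 3.266 i$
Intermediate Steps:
$j{\left(D \right)} = \frac{-44 + D}{13 + D}$ ($j{\left(D \right)} = \frac{D - 44}{D + 13} = \frac{-44 + D}{13 + D}$)
$\frac{\sqrt{66 + \left(-4\right) 6 \cdot 9}}{j{\left(-1 \right)}} - \frac{2016}{5003} = \frac{\sqrt{66 + \left(-4\right) 6 \cdot 9}}{\frac{1}{13 - 1} \left(-44 - 1\right)} - \frac{2016}{5003} = \frac{\sqrt{66 - 216}}{\frac{1}{12} \left(-45\right)} - \frac{2016}{5003} = \frac{\sqrt{-150}}{- \frac{15}{4}} - \frac{2016}{5003} = 5 i \sqrt{6} \left(- \frac{4}{15}\right) - \frac{2016}{5003} = - \frac{4 i \sqrt{6}}{3} - \frac{2016}{5003} = - \frac{2016}{5003} - \frac{4 i \sqrt{6}}{3}$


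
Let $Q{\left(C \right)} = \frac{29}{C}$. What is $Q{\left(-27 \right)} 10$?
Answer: $- \frac{290}{27} \approx -10.741$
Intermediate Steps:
$Q{\left(-27 \right)} 10 = \frac{29}{-27} \cdot 10 = 29 \left(- \frac{1}{27}\right) 10 = \left(- \frac{29}{27}\right) 10 = - \frac{290}{27}$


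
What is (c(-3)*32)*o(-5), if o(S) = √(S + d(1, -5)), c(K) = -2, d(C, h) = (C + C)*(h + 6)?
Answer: -64*I*√3 ≈ -110.85*I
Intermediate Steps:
d(C, h) = 2*C*(6 + h) (d(C, h) = (2*C)*(6 + h) = 2*C*(6 + h))
o(S) = √(2 + S) (o(S) = √(S + 2*1*(6 - 5)) = √(S + 2*1*1) = √(S + 2) = √(2 + S))
(c(-3)*32)*o(-5) = (-2*32)*√(2 - 5) = -64*I*√3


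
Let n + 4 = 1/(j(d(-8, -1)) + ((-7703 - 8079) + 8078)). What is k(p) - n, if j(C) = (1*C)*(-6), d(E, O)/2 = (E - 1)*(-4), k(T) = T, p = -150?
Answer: -1187855/8136 ≈ -146.00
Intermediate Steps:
d(E, O) = 8 - 8*E (d(E, O) = 2*((E - 1)*(-4)) = 2*((-1 + E)*(-4)) = 2*(4 - 4*E) = 8 - 8*E)
j(C) = -6*C (j(C) = C*(-6) = -6*C)
n = -32545/8136 (n = -4 + 1/(-6*(8 - 8*(-8)) + ((-7703 - 8079) + 8078)) = -4 + 1/(-6*(8 + 64) + (-15782 + 8078)) = -4 + 1/(-6*72 - 7704) = -4 + 1/(-432 - 7704) = -4 + 1/(-8136) = -4 - 1/8136 = -32545/8136 ≈ -4.0001)
k(p) - n = -150 - 1*(-32545/8136) = -150 + 32545/8136 = -1187855/8136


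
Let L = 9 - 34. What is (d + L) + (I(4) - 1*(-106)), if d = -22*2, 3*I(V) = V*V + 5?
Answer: 44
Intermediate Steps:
I(V) = 5/3 + V²/3 (I(V) = (V*V + 5)/3 = (V² + 5)/3 = (5 + V²)/3 = 5/3 + V²/3)
d = -44
L = -25
(d + L) + (I(4) - 1*(-106)) = (-44 - 25) + ((5/3 + (⅓)*4²) - 1*(-106)) = -69 + ((5/3 + (⅓)*16) + 106) = -69 + ((5/3 + 16/3) + 106) = -69 + (7 + 106) = -69 + 113 = 44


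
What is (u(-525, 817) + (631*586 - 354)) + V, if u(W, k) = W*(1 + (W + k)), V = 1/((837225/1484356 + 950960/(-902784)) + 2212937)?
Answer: 9989263635001173809965/46335185493467767 ≈ 2.1559e+5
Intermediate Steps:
V = 20938325736/46335185493467767 (V = 1/((837225*(1/1484356) + 950960*(-1/902784)) + 2212937) = 1/((837225/1484356 - 59435/56424) + 2212937) = 1/(-10245778865/20938325736 + 2212937) = 1/(46335185493467767/20938325736) = 20938325736/46335185493467767 ≈ 4.5189e-7)
u(W, k) = W*(1 + W + k)
(u(-525, 817) + (631*586 - 354)) + V = (-525*(1 - 525 + 817) + (631*586 - 354)) + 20938325736/46335185493467767 = (-525*293 + (369766 - 354)) + 20938325736/46335185493467767 = (-153825 + 369412) + 20938325736/46335185493467767 = 215587 + 20938325736/46335185493467767 = 9989263635001173809965/46335185493467767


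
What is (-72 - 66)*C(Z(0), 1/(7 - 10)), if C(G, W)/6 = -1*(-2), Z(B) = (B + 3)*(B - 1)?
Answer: -1656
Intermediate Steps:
Z(B) = (-1 + B)*(3 + B) (Z(B) = (3 + B)*(-1 + B) = (-1 + B)*(3 + B))
C(G, W) = 12 (C(G, W) = 6*(-1*(-2)) = 6*2 = 12)
(-72 - 66)*C(Z(0), 1/(7 - 10)) = (-72 - 66)*12 = -138*12 = -1656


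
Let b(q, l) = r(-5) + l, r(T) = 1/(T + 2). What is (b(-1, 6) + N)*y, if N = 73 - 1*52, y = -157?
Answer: -12560/3 ≈ -4186.7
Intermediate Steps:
r(T) = 1/(2 + T)
b(q, l) = -⅓ + l (b(q, l) = 1/(2 - 5) + l = 1/(-3) + l = -⅓ + l)
N = 21 (N = 73 - 52 = 21)
(b(-1, 6) + N)*y = ((-⅓ + 6) + 21)*(-157) = (17/3 + 21)*(-157) = (80/3)*(-157) = -12560/3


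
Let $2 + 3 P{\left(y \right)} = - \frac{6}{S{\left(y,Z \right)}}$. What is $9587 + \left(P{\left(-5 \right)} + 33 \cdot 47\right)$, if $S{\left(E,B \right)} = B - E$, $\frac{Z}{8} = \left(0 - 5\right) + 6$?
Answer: $\frac{434350}{39} \approx 11137.0$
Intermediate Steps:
$Z = 8$ ($Z = 8 \left(\left(0 - 5\right) + 6\right) = 8 \left(-5 + 6\right) = 8 \cdot 1 = 8$)
$P{\left(y \right)} = - \frac{2}{3} - \frac{2}{8 - y}$ ($P{\left(y \right)} = - \frac{2}{3} + \frac{\left(-6\right) \frac{1}{8 - y}}{3} = - \frac{2}{3} - \frac{2}{8 - y}$)
$9587 + \left(P{\left(-5 \right)} + 33 \cdot 47\right) = 9587 + \left(\frac{2 \left(11 - -5\right)}{3 \left(-8 - 5\right)} + 33 \cdot 47\right) = 9587 + \left(\frac{2 \left(11 + 5\right)}{3 \left(-13\right)} + 1551\right) = 9587 + \left(\frac{2}{3} \left(- \frac{1}{13}\right) 16 + 1551\right) = 9587 + \left(- \frac{32}{39} + 1551\right) = 9587 + \frac{60457}{39} = \frac{434350}{39}$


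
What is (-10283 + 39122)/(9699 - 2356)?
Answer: 28839/7343 ≈ 3.9274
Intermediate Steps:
(-10283 + 39122)/(9699 - 2356) = 28839/7343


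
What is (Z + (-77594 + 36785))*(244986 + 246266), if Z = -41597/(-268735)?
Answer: -5387445248622536/268735 ≈ -2.0047e+10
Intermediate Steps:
Z = 41597/268735 (Z = -41597*(-1/268735) = 41597/268735 ≈ 0.15479)
(Z + (-77594 + 36785))*(244986 + 246266) = (41597/268735 + (-77594 + 36785))*(244986 + 246266) = (41597/268735 - 40809)*491252 = -10966765018/268735*491252 = -5387445248622536/268735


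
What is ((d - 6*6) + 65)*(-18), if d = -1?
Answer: -504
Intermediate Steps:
((d - 6*6) + 65)*(-18) = ((-1 - 6*6) + 65)*(-18) = ((-1 - 36) + 65)*(-18) = (-37 + 65)*(-18) = 28*(-18) = -504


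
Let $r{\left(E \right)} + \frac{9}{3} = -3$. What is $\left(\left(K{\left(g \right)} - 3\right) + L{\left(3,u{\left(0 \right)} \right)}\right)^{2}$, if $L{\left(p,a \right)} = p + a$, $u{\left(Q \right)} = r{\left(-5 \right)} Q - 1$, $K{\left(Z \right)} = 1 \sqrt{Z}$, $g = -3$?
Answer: $\left(1 - i \sqrt{3}\right)^{2} \approx -2.0 - 3.4641 i$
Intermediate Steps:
$r{\left(E \right)} = -6$ ($r{\left(E \right)} = -3 - 3 = -6$)
$K{\left(Z \right)} = \sqrt{Z}$
$u{\left(Q \right)} = -1 - 6 Q$ ($u{\left(Q \right)} = - 6 Q - 1 = -1 - 6 Q$)
$L{\left(p,a \right)} = a + p$
$\left(\left(K{\left(g \right)} - 3\right) + L{\left(3,u{\left(0 \right)} \right)}\right)^{2} = \left(\left(\sqrt{-3} - 3\right) + \left(\left(-1 - 0\right) + 3\right)\right)^{2} = \left(\left(i \sqrt{3} - 3\right) + \left(\left(-1 + 0\right) + 3\right)\right)^{2} = \left(\left(-3 + i \sqrt{3}\right) + \left(-1 + 3\right)\right)^{2} = \left(\left(-3 + i \sqrt{3}\right) + 2\right)^{2} = \left(-1 + i \sqrt{3}\right)^{2}$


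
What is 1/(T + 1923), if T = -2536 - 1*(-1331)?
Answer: 1/718 ≈ 0.0013928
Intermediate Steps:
T = -1205 (T = -2536 + 1331 = -1205)
1/(T + 1923) = 1/(-1205 + 1923) = 1/718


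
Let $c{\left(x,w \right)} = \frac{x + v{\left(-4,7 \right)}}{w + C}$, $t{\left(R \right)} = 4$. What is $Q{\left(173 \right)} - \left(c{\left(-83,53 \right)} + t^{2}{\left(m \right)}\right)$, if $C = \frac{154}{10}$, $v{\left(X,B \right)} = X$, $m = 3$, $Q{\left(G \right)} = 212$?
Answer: $\frac{22489}{114} \approx 197.27$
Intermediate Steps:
$C = \frac{77}{5}$ ($C = 154 \cdot \frac{1}{10} = \frac{77}{5} \approx 15.4$)
$c{\left(x,w \right)} = \frac{-4 + x}{\frac{77}{5} + w}$ ($c{\left(x,w \right)} = \frac{x - 4}{w + \frac{77}{5}} = \frac{-4 + x}{\frac{77}{5} + w}$)
$Q{\left(173 \right)} - \left(c{\left(-83,53 \right)} + t^{2}{\left(m \right)}\right) = 212 - \left(\frac{5 \left(-4 - 83\right)}{77 + 5 \cdot 53} + 4^{2}\right) = 212 - \left(5 \frac{1}{77 + 265} \left(-87\right) + 16\right) = 212 - \left(5 \cdot \frac{1}{342} \left(-87\right) + 16\right) = 212 - \left(- \frac{145}{114} + 16\right) = 212 - \frac{1679}{114} = \frac{22489}{114}$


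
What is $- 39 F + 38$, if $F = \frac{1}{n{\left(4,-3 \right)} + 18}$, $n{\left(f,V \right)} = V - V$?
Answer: $\frac{215}{6} \approx 35.833$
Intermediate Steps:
$n{\left(f,V \right)} = 0$
$F = \frac{1}{18}$ ($F = \frac{1}{0 + 18} = \frac{1}{18} \approx 0.055556$)
$- 39 F + 38 = \left(-39\right) \frac{1}{18} + 38 = - \frac{13}{6} + 38 = \frac{215}{6}$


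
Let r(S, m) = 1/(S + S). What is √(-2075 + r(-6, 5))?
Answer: I*√74703/6 ≈ 45.553*I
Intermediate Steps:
r(S, m) = 1/(2*S)
√(-2075 + r(-6, 5)) = √(-2075 + (½)/(-6)) = √(-2075 + (½)*(-⅙)) = √(-2075 - 1/12) = √(-24901/12) = I*√74703/6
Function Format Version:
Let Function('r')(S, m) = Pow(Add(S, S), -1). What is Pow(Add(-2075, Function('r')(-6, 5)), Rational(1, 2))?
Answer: Mul(Rational(1, 6), I, Pow(74703, Rational(1, 2))) ≈ Mul(45.553, I)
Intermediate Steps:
Function('r')(S, m) = Mul(Rational(1, 2), Pow(S, -1)) (Function('r')(S, m) = Pow(Mul(2, S), -1) = Mul(Rational(1, 2), Pow(S, -1)))
Pow(Add(-2075, Function('r')(-6, 5)), Rational(1, 2)) = Pow(Add(-2075, Mul(Rational(1, 2), Pow(-6, -1))), Rational(1, 2)) = Pow(Add(-2075, Mul(Rational(1, 2), Rational(-1, 6))), Rational(1, 2)) = Pow(Add(-2075, Rational(-1, 12)), Rational(1, 2)) = Pow(Rational(-24901, 12), Rational(1, 2)) = Mul(Rational(1, 6), I, Pow(74703, Rational(1, 2)))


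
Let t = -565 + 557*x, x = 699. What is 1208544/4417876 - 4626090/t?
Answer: -2495954583201/214696624441 ≈ -11.625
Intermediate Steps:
t = 388778 (t = -565 + 557*699 = -565 + 389343 = 388778)
1208544/4417876 - 4626090/t = 1208544/4417876 - 4626090/388778 = 1208544*(1/4417876) - 4626090*1/388778 = 302136/1104469 - 2313045/194389 = -2495954583201/214696624441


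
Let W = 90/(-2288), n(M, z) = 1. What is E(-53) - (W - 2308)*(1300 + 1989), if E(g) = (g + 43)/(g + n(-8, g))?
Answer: 789478723/104 ≈ 7.5911e+6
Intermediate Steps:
E(g) = (43 + g)/(1 + g) (E(g) = (g + 43)/(g + 1) = (43 + g)/(1 + g))
W = -45/1144 (W = 90*(-1/2288) = -45/1144 ≈ -0.039336)
E(-53) - (W - 2308)*(1300 + 1989) = (43 - 53)/(1 - 53) - (-45/1144 - 2308)*(1300 + 1989) = -10/(-52) - (-2640397)*3289/1144 = -1/52*(-10) - 1*(-60729131/8) = 5/26 + 60729131/8 = 789478723/104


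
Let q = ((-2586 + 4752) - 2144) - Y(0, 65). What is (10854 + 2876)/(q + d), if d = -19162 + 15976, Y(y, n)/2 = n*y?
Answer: -6865/1582 ≈ -4.3394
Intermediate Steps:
Y(y, n) = 2*n*y (Y(y, n) = 2*(n*y) = 2*n*y)
q = 22 (q = ((-2586 + 4752) - 2144) - 2*65*0 = (2166 - 2144) - 1*0 = 22 + 0 = 22)
d = -3186
(10854 + 2876)/(q + d) = (10854 + 2876)/(22 - 3186) = 13730/(-3164) = 13730*(-1/3164) = -6865/1582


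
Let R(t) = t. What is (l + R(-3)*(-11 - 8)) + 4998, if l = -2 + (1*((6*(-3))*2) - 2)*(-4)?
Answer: 5205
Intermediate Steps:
l = 150 (l = -2 + (1*(-18*2) - 2)*(-4) = -2 + (1*(-36) - 2)*(-4) = -2 + (-36 - 2)*(-4) = -2 - 38*(-4) = -2 + 152 = 150)
(l + R(-3)*(-11 - 8)) + 4998 = (150 - 3*(-11 - 8)) + 4998 = (150 - 3*(-19)) + 4998 = (150 + 57) + 4998 = 207 + 4998 = 5205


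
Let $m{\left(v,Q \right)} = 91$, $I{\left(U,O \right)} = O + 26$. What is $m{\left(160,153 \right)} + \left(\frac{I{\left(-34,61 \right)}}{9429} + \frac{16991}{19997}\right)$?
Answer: $\frac{5773384587}{62850571} \approx 91.859$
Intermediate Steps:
$I{\left(U,O \right)} = 26 + O$
$m{\left(160,153 \right)} + \left(\frac{I{\left(-34,61 \right)}}{9429} + \frac{16991}{19997}\right) = 91 + \left(\frac{26 + 61}{9429} + \frac{16991}{19997}\right) = 91 + \left(87 \cdot \frac{1}{9429} + 16991 \cdot \frac{1}{19997}\right) = 91 + \left(\frac{29}{3143} + \frac{16991}{19997}\right) = 91 + \frac{53982626}{62850571} = \frac{5773384587}{62850571}$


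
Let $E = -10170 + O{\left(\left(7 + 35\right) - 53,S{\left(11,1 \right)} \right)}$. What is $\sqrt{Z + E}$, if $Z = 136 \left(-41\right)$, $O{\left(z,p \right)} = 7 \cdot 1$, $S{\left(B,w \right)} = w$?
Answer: $i \sqrt{15739} \approx 125.46 i$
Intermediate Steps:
$O{\left(z,p \right)} = 7$
$Z = -5576$
$E = -10163$ ($E = -10170 + 7 = -10163$)
$\sqrt{Z + E} = \sqrt{-5576 - 10163} = \sqrt{-15739} = i \sqrt{15739}$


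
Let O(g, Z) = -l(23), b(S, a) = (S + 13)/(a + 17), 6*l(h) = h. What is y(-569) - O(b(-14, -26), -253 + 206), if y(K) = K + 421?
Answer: -865/6 ≈ -144.17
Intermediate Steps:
l(h) = h/6
b(S, a) = (13 + S)/(17 + a)
y(K) = 421 + K
O(g, Z) = -23/6
y(-569) - O(b(-14, -26), -253 + 206) = (421 - 569) - 1*(-23/6) = -148 + 23/6 = -865/6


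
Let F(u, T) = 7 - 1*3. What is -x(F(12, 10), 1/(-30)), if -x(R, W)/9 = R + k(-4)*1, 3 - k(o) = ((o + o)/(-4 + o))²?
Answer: 54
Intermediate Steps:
k(o) = 3 - 4*o²/(-4 + o)² (k(o) = 3 - ((o + o)/(-4 + o))² = 3 - ((2*o)/(-4 + o))² = 3 - (2*o/(-4 + o))² = 3 - 4*o²/(-4 + o)²)
F(u, T) = 4 (F(u, T) = 7 - 3 = 4)
x(R, W) = -18 - 9*R (x(R, W) = -9*(R + (3 - 4*(-4)²/(-4 - 4)²)*1) = -9*(R + (3 - 4*16/(-8)²)*1) = -9*(R + (3 - 4*16*1/64)*1) = -9*(R + (3 - 1)*1) = -9*(R + 2*1) = -9*(R + 2) = -9*(2 + R) = -18 - 9*R)
-x(F(12, 10), 1/(-30)) = -(-18 - 9*4) = -(-18 - 36) = -1*(-54) = 54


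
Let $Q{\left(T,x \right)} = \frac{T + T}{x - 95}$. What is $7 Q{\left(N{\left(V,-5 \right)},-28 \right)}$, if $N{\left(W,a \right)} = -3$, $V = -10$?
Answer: $\frac{14}{41} \approx 0.34146$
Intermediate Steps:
$Q{\left(T,x \right)} = \frac{2 T}{-95 + x}$
$7 Q{\left(N{\left(V,-5 \right)},-28 \right)} = 7 \cdot 2 \left(-3\right) \frac{1}{-95 - 28} = 7 \cdot 2 \left(-3\right) \frac{1}{-123} = 7 \cdot 2 \left(-3\right) \left(- \frac{1}{123}\right) = 7 \cdot \frac{2}{41} = \frac{14}{41}$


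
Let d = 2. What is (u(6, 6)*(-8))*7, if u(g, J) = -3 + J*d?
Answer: -504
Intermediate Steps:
u(g, J) = -3 + 2*J (u(g, J) = -3 + J*2 = -3 + 2*J)
(u(6, 6)*(-8))*7 = ((-3 + 2*6)*(-8))*7 = ((-3 + 12)*(-8))*7 = (9*(-8))*7 = -72*7 = -504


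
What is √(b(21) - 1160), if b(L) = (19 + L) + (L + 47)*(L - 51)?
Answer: 2*I*√790 ≈ 56.214*I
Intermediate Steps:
b(L) = 19 + L + (-51 + L)*(47 + L) (b(L) = (19 + L) + (47 + L)*(-51 + L) = (19 + L) + (-51 + L)*(47 + L) = 19 + L + (-51 + L)*(47 + L))
√(b(21) - 1160) = √((-2378 + 21² - 3*21) - 1160) = √((-2378 + 441 - 63) - 1160) = √(-2000 - 1160) = √(-3160) = 2*I*√790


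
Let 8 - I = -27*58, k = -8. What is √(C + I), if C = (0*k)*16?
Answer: √1574 ≈ 39.674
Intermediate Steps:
I = 1574 (I = 8 - (-27)*58 = 8 - 1*(-1566) = 8 + 1566 = 1574)
C = 0 (C = (0*(-8))*16 = 0*16 = 0)
√(C + I) = √(0 + 1574) = √1574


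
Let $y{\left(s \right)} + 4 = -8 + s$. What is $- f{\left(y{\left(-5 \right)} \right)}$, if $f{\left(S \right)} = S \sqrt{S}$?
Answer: $17 i \sqrt{17} \approx 70.093 i$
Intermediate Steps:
$y{\left(s \right)} = -12 + s$ ($y{\left(s \right)} = -4 + \left(-8 + s\right) = -12 + s$)
$f{\left(S \right)} = S^{\frac{3}{2}}$
$- f{\left(y{\left(-5 \right)} \right)} = - \left(-12 - 5\right)^{\frac{3}{2}} = - \left(-17\right)^{\frac{3}{2}} = - \left(-17\right) i \sqrt{17} = 17 i \sqrt{17}$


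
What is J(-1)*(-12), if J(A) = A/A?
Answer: -12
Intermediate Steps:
J(A) = 1
J(-1)*(-12) = 1*(-12) = -12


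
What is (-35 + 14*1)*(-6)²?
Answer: -756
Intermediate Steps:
(-35 + 14*1)*(-6)² = (-35 + 14)*36 = -21*36 = -756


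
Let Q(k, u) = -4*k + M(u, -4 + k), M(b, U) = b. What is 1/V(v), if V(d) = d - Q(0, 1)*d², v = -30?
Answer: -1/930 ≈ -0.0010753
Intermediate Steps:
Q(k, u) = u - 4*k (Q(k, u) = -4*k + u = u - 4*k)
V(d) = d - d² (V(d) = d - (1 - 4*0)*d² = d - (1 + 0)*d² = d - d²)
1/V(v) = 1/(-30*(1 - 1*(-30))) = 1/(-30*(1 + 30)) = 1/(-30*31) = 1/(-930) = -1/930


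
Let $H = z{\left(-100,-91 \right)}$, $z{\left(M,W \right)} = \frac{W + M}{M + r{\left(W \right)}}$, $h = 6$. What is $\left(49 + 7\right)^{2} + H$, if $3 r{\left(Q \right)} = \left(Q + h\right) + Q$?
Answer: $\frac{1493309}{476} \approx 3137.2$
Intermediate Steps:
$r{\left(Q \right)} = 2 + \frac{2 Q}{3}$ ($r{\left(Q \right)} = \frac{\left(Q + 6\right) + Q}{3} = \frac{\left(6 + Q\right) + Q}{3} = \frac{6 + 2 Q}{3} = 2 + \frac{2 Q}{3}$)
$z{\left(M,W \right)} = \frac{M + W}{2 + M + \frac{2 W}{3}}$ ($z{\left(M,W \right)} = \frac{W + M}{M + \left(2 + \frac{2 W}{3}\right)} = \frac{M + W}{2 + M + \frac{2 W}{3}}$)
$H = \frac{573}{476}$ ($H = \frac{3 \left(-100 - 91\right)}{6 + 2 \left(-91\right) + 3 \left(-100\right)} = 3 \frac{1}{6 - 182 - 300} \left(-191\right) = 3 \frac{1}{-476} \left(-191\right) = 3 \left(- \frac{1}{476}\right) \left(-191\right) = \frac{573}{476} \approx 1.2038$)
$\left(49 + 7\right)^{2} + H = \left(49 + 7\right)^{2} + \frac{573}{476} = 56^{2} + \frac{573}{476} = 3136 + \frac{573}{476} = \frac{1493309}{476}$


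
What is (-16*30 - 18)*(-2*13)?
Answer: 12948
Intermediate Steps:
(-16*30 - 18)*(-2*13) = (-480 - 18)*(-26) = -498*(-26) = 12948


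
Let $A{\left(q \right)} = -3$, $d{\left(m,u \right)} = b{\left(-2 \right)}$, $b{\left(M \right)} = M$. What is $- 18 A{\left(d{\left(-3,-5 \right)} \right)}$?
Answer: $54$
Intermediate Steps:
$d{\left(m,u \right)} = -2$
$- 18 A{\left(d{\left(-3,-5 \right)} \right)} = \left(-18\right) \left(-3\right) = 54$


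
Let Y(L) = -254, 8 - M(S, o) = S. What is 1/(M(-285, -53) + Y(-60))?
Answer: 1/39 ≈ 0.025641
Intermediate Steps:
M(S, o) = 8 - S
1/(M(-285, -53) + Y(-60)) = 1/((8 - 1*(-285)) - 254) = 1/((8 + 285) - 254) = 1/(293 - 254) = 1/39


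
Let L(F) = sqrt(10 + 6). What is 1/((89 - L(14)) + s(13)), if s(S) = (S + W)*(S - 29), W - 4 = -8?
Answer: -1/59 ≈ -0.016949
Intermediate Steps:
W = -4 (W = 4 - 8 = -4)
L(F) = 4 (L(F) = sqrt(16) = 4)
s(S) = (-29 + S)*(-4 + S) (s(S) = (S - 4)*(S - 29) = (-4 + S)*(-29 + S) = (-29 + S)*(-4 + S))
1/((89 - L(14)) + s(13)) = 1/((89 - 1*4) + (116 + 13**2 - 33*13)) = 1/((89 - 4) + (116 + 169 - 429)) = 1/(85 - 144) = 1/(-59) = -1/59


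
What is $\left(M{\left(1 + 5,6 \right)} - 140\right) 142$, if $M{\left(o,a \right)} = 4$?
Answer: $-19312$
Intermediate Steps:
$\left(M{\left(1 + 5,6 \right)} - 140\right) 142 = \left(4 - 140\right) 142 = \left(-136\right) 142 = -19312$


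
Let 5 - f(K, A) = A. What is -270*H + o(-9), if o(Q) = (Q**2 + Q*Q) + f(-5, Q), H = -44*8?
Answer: 95216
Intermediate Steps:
f(K, A) = 5 - A
H = -352
o(Q) = 5 - Q + 2*Q**2 (o(Q) = (Q**2 + Q*Q) + (5 - Q) = (Q**2 + Q**2) + (5 - Q) = 2*Q**2 + (5 - Q) = 5 - Q + 2*Q**2)
-270*H + o(-9) = -270*(-352) + (5 - 1*(-9) + 2*(-9)**2) = 95040 + (5 + 9 + 2*81) = 95040 + (5 + 9 + 162) = 95040 + 176 = 95216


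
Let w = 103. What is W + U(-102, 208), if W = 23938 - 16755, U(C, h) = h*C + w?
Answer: -13930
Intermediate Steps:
U(C, h) = 103 + C*h (U(C, h) = h*C + 103 = C*h + 103 = 103 + C*h)
W = 7183
W + U(-102, 208) = 7183 + (103 - 102*208) = 7183 + (103 - 21216) = 7183 - 21113 = -13930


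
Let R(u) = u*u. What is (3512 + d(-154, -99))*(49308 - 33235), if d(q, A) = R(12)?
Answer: 58762888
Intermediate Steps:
R(u) = u**2
d(q, A) = 144 (d(q, A) = 12**2 = 144)
(3512 + d(-154, -99))*(49308 - 33235) = (3512 + 144)*(49308 - 33235) = 3656*16073 = 58762888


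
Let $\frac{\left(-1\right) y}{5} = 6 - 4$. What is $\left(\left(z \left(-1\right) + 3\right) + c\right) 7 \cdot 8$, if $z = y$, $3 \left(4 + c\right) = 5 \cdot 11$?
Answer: $\frac{4592}{3} \approx 1530.7$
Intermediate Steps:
$c = \frac{43}{3}$ ($c = -4 + \frac{5 \cdot 11}{3} = -4 + \frac{1}{3} \cdot 55 = -4 + \frac{55}{3} = \frac{43}{3} \approx 14.333$)
$y = -10$ ($y = - 5 \left(6 - 4\right) = \left(-5\right) 2 = -10$)
$z = -10$
$\left(\left(z \left(-1\right) + 3\right) + c\right) 7 \cdot 8 = \left(\left(\left(-10\right) \left(-1\right) + 3\right) + \frac{43}{3}\right) 7 \cdot 8 = \left(\left(10 + 3\right) + \frac{43}{3}\right) 56 = \left(13 + \frac{43}{3}\right) 56 = \frac{82}{3} \cdot 56 = \frac{4592}{3}$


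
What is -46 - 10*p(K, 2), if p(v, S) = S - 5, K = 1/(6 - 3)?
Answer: -16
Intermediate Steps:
K = 1/3 ≈ 0.33333
p(v, S) = -5 + S
-46 - 10*p(K, 2) = -46 - 10*(-5 + 2) = -46 - 10*(-3) = -46 + 30 = -16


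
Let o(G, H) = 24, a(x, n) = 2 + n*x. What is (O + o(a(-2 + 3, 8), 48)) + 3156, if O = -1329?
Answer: 1851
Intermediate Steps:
(O + o(a(-2 + 3, 8), 48)) + 3156 = (-1329 + 24) + 3156 = -1305 + 3156 = 1851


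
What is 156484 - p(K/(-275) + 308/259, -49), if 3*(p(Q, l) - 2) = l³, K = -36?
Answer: 587095/3 ≈ 1.9570e+5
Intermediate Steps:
p(Q, l) = 2 + l³/3
156484 - p(K/(-275) + 308/259, -49) = 156484 - (2 + (⅓)*(-49)³) = 156484 - (2 + (⅓)*(-117649)) = 156484 - (2 - 117649/3) = 156484 - 1*(-117643/3) = 156484 + 117643/3 = 587095/3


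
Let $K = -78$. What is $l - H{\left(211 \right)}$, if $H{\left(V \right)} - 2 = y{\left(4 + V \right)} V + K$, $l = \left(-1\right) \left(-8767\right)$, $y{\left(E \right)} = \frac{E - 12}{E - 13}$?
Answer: $\frac{1743453}{202} \approx 8631.0$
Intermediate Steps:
$y{\left(E \right)} = \frac{-12 + E}{-13 + E}$
$l = 8767$
$H{\left(V \right)} = -76 + \frac{V \left(-8 + V\right)}{-9 + V}$ ($H{\left(V \right)} = 2 + \left(\frac{-12 + \left(4 + V\right)}{-13 + \left(4 + V\right)} V - 78\right) = 2 + \left(\frac{-8 + V}{-9 + V} V - 78\right) = 2 + \left(\frac{V \left(-8 + V\right)}{-9 + V} - 78\right) = 2 + \left(-78 + \frac{V \left(-8 + V\right)}{-9 + V}\right) = -76 + \frac{V \left(-8 + V\right)}{-9 + V}$)
$l - H{\left(211 \right)} = 8767 - \frac{684 + 211^{2} - 17724}{-9 + 211} = 8767 - \frac{684 + 44521 - 17724}{202} = 8767 - \frac{1}{202} \cdot 27481 = 8767 - \frac{27481}{202} = \frac{1743453}{202}$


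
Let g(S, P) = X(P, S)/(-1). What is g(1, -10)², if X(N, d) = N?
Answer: 100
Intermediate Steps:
g(S, P) = -P (g(S, P) = P/(-1) = P*(-1) = -P)
g(1, -10)² = (-1*(-10))² = 10² = 100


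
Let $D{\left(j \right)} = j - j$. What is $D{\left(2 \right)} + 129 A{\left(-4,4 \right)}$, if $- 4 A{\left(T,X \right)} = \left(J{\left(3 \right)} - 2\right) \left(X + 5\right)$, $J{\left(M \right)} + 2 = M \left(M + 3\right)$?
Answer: $- \frac{8127}{2} \approx -4063.5$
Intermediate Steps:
$J{\left(M \right)} = -2 + M \left(3 + M\right)$ ($J{\left(M \right)} = -2 + M \left(M + 3\right) = -2 + M \left(3 + M\right)$)
$A{\left(T,X \right)} = - \frac{35}{2} - \frac{7 X}{2}$ ($A{\left(T,X \right)} = - \frac{\left(\left(-2 + 3^{2} + 3 \cdot 3\right) - 2\right) \left(X + 5\right)}{4} = - \frac{\left(\left(-2 + 9 + 9\right) - 2\right) \left(5 + X\right)}{4} = - \frac{\left(16 - 2\right) \left(5 + X\right)}{4} = - \frac{14 \left(5 + X\right)}{4} = - \frac{70 + 14 X}{4} = - \frac{35}{2} - \frac{7 X}{2}$)
$D{\left(j \right)} = 0$
$D{\left(2 \right)} + 129 A{\left(-4,4 \right)} = 0 + 129 \left(- \frac{35}{2} - 14\right) = 0 + 129 \left(- \frac{63}{2}\right) = 0 - \frac{8127}{2} = - \frac{8127}{2}$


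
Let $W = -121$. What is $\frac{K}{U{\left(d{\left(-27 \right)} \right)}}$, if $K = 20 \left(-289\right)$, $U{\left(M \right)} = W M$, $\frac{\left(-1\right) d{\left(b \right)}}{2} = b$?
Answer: $\frac{2890}{3267} \approx 0.8846$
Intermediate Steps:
$d{\left(b \right)} = - 2 b$
$U{\left(M \right)} = - 121 M$
$K = -5780$
$\frac{K}{U{\left(d{\left(-27 \right)} \right)}} = - \frac{5780}{\left(-121\right) \left(\left(-2\right) \left(-27\right)\right)} = - \frac{5780}{\left(-121\right) 54} = - \frac{5780}{-6534} = \left(-5780\right) \left(- \frac{1}{6534}\right) = \frac{2890}{3267}$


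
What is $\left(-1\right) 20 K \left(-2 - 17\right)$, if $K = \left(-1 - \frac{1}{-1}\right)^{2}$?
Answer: $0$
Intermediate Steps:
$K = 0$ ($K = \left(-1 - -1\right)^{2} = \left(-1 + 1\right)^{2} = 0^{2} = 0$)
$\left(-1\right) 20 K \left(-2 - 17\right) = \left(-1\right) 20 \cdot 0 \left(-2 - 17\right) = \left(-20\right) 0 \left(-19\right) = 0 \left(-19\right) = 0$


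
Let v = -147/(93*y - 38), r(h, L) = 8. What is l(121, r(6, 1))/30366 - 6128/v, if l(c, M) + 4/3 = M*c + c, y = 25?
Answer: 60795947609/637686 ≈ 95338.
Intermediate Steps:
v = -147/2287 (v = -147/(93*25 - 38) = -147/(2325 - 38) = -147/2287 ≈ -0.064276)
l(c, M) = -4/3 + c + M*c (l(c, M) = -4/3 + (M*c + c) = -4/3 + (c + M*c) = -4/3 + c + M*c)
l(121, r(6, 1))/30366 - 6128/v = (-4/3 + 121 + 8*121)/30366 - 6128/(-147/2287) = (-4/3 + 121 + 968)*(1/30366) - 6128*(-2287/147) = (3263/3)*(1/30366) + 14014736/147 = 3263/91098 + 14014736/147 = 60795947609/637686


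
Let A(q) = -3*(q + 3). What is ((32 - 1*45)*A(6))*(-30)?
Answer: -10530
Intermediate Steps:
A(q) = -9 - 3*q (A(q) = -3*(3 + q) = -9 - 3*q)
((32 - 1*45)*A(6))*(-30) = ((32 - 1*45)*(-9 - 3*6))*(-30) = ((32 - 45)*(-9 - 18))*(-30) = -13*(-27)*(-30) = 351*(-30) = -10530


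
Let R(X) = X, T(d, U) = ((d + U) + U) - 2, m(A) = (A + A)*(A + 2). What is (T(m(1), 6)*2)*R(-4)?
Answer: -128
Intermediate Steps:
m(A) = 2*A*(2 + A) (m(A) = (2*A)*(2 + A) = 2*A*(2 + A))
T(d, U) = -2 + d + 2*U (T(d, U) = ((U + d) + U) - 2 = (d + 2*U) - 2 = -2 + d + 2*U)
(T(m(1), 6)*2)*R(-4) = ((-2 + 2*1*(2 + 1) + 2*6)*2)*(-4) = ((-2 + 2*1*3 + 12)*2)*(-4) = ((-2 + 6 + 12)*2)*(-4) = (16*2)*(-4) = 32*(-4) = -128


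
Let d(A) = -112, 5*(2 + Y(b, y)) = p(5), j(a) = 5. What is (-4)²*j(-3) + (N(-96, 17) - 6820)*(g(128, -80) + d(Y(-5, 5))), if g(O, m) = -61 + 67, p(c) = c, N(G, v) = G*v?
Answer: 895992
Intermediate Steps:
Y(b, y) = -1 (Y(b, y) = -2 + (⅕)*5 = -2 + 1 = -1)
g(O, m) = 6
(-4)²*j(-3) + (N(-96, 17) - 6820)*(g(128, -80) + d(Y(-5, 5))) = (-4)²*5 + (-96*17 - 6820)*(6 - 112) = 16*5 + (-1632 - 6820)*(-106) = 80 - 8452*(-106) = 80 + 895912 = 895992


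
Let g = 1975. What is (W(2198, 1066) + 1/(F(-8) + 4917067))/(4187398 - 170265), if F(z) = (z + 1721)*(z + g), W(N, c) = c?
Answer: 8833449509/33288125255554 ≈ 0.00026536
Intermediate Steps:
F(z) = (1721 + z)*(1975 + z) (F(z) = (z + 1721)*(z + 1975) = (1721 + z)*(1975 + z))
(W(2198, 1066) + 1/(F(-8) + 4917067))/(4187398 - 170265) = (1066 + 1/((3398975 + (-8)² + 3696*(-8)) + 4917067))/(4187398 - 170265) = (1066 + 1/((3398975 + 64 - 29568) + 4917067))/4017133 = (1066 + 1/(3369471 + 4917067))*(1/4017133) = (1066 + 1/8286538)*(1/4017133) = (8833449509/8286538)*(1/4017133) = 8833449509/33288125255554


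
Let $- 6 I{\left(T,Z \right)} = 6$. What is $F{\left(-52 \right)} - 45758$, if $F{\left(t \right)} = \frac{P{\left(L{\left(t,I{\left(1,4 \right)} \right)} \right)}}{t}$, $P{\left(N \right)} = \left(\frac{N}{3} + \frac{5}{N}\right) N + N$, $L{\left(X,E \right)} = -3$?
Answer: $- \frac{2379421}{52} \approx -45758.0$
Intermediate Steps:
$I{\left(T,Z \right)} = -1$ ($I{\left(T,Z \right)} = \left(- \frac{1}{6}\right) 6 = -1$)
$P{\left(N \right)} = N + N \left(\frac{5}{N} + \frac{N}{3}\right)$ ($P{\left(N \right)} = \left(N \frac{1}{3} + \frac{5}{N}\right) N + N = \left(\frac{N}{3} + \frac{5}{N}\right) N + N = \left(\frac{5}{N} + \frac{N}{3}\right) N + N = N \left(\frac{5}{N} + \frac{N}{3}\right) + N = N + N \left(\frac{5}{N} + \frac{N}{3}\right)$)
$F{\left(t \right)} = \frac{5}{t}$ ($F{\left(t \right)} = \frac{5 - 3 + \frac{\left(-3\right)^{2}}{3}}{t} = \frac{5 - 3 + \frac{1}{3} \cdot 9}{t} = \frac{5 - 3 + 3}{t} = \frac{5}{t}$)
$F{\left(-52 \right)} - 45758 = \frac{5}{-52} - 45758 = 5 \left(- \frac{1}{52}\right) - 45758 = - \frac{5}{52} - 45758 = - \frac{2379421}{52}$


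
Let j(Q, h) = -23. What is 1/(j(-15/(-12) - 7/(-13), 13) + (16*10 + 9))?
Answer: 1/146 ≈ 0.0068493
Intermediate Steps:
1/(j(-15/(-12) - 7/(-13), 13) + (16*10 + 9)) = 1/(-23 + (16*10 + 9)) = 1/(-23 + (160 + 9)) = 1/(-23 + 169) = 1/146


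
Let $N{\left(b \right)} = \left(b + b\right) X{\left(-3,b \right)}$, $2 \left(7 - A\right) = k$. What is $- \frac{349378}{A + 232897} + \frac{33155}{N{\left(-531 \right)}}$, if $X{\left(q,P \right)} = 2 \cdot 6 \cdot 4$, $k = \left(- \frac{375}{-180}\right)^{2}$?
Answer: $- \frac{7353144891949}{3419252259552} \approx -2.1505$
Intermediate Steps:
$k = \frac{625}{144}$ ($k = \left(\left(-375\right) \left(- \frac{1}{180}\right)\right)^{2} = \left(\frac{25}{12}\right)^{2} = \frac{625}{144} \approx 4.3403$)
$A = \frac{1391}{288}$ ($A = 7 - \frac{625}{288} = \frac{1391}{288} \approx 4.8299$)
$X{\left(q,P \right)} = 48$ ($X{\left(q,P \right)} = 12 \cdot 4 = 48$)
$N{\left(b \right)} = 96 b$ ($N{\left(b \right)} = \left(b + b\right) 48 = 2 b 48 = 96 b$)
$- \frac{349378}{A + 232897} + \frac{33155}{N{\left(-531 \right)}} = - \frac{349378}{\frac{1391}{288} + 232897} + \frac{33155}{96 \left(-531\right)} = - \frac{349378}{\frac{67075727}{288}} + \frac{33155}{-50976} = \left(-349378\right) \frac{288}{67075727} + 33155 \left(- \frac{1}{50976}\right) = - \frac{100620864}{67075727} - \frac{33155}{50976} = - \frac{7353144891949}{3419252259552}$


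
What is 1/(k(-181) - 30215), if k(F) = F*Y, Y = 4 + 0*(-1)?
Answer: -1/30939 ≈ -3.2322e-5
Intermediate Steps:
Y = 4 (Y = 4 + 0 = 4)
k(F) = 4*F (k(F) = F*4 = 4*F)
1/(k(-181) - 30215) = 1/(4*(-181) - 30215) = 1/(-724 - 30215) = 1/(-30939) = -1/30939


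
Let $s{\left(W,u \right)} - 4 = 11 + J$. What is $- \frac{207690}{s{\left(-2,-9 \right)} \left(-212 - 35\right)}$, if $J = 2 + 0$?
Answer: $\frac{207690}{4199} \approx 49.462$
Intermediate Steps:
$J = 2$
$s{\left(W,u \right)} = 17$ ($s{\left(W,u \right)} = 4 + \left(11 + 2\right) = 4 + 13 = 17$)
$- \frac{207690}{s{\left(-2,-9 \right)} \left(-212 - 35\right)} = - \frac{207690}{17 \left(-212 - 35\right)} = - \frac{207690}{17 \left(-247\right)} = - \frac{207690}{-4199} = \left(-207690\right) \left(- \frac{1}{4199}\right) = \frac{207690}{4199}$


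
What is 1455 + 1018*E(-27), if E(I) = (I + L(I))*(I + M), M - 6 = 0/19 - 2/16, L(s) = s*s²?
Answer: 847739865/2 ≈ 4.2387e+8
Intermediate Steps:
L(s) = s³
M = 47/8 (M = 6 + (0/19 - 2/16) = 6 + (0*(1/19) - 2*1/16) = 6 + (0 - ⅛) = 6 - ⅛ = 47/8 ≈ 5.8750)
E(I) = (47/8 + I)*(I + I³) (E(I) = (I + I³)*(I + 47/8) = (I + I³)*(47/8 + I) = (47/8 + I)*(I + I³))
1455 + 1018*E(-27) = 1455 + 1018*((⅛)*(-27)*(47 + 8*(-27) + 8*(-27)³ + 47*(-27)²)) = 1455 + 1018*((⅛)*(-27)*(47 - 216 + 8*(-19683) + 47*729)) = 1455 + 1018*((⅛)*(-27)*(47 - 216 - 157464 + 34263)) = 1455 + 1018*((⅛)*(-27)*(-123370)) = 1455 + 1018*(1665495/4) = 1455 + 847736955/2 = 847739865/2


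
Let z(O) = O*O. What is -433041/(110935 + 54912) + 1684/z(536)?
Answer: -31032915197/11911794928 ≈ -2.6052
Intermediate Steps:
z(O) = O**2
-433041/(110935 + 54912) + 1684/z(536) = -433041/(110935 + 54912) + 1684/(536**2) = -433041/165847 + 1684/287296 = -433041*1/165847 + 1684*(1/287296) = -433041/165847 + 421/71824 = -31032915197/11911794928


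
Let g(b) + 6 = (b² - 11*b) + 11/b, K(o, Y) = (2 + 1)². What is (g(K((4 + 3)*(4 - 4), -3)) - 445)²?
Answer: 17724100/81 ≈ 2.1882e+5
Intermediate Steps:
K(o, Y) = 9 (K(o, Y) = 3² = 9)
g(b) = -6 + b² - 11*b + 11/b (g(b) = -6 + ((b² - 11*b) + 11/b) = -6 + (b² - 11*b + 11/b) = -6 + b² - 11*b + 11/b)
(g(K((4 + 3)*(4 - 4), -3)) - 445)² = ((-6 + 9² - 11*9 + 11/9) - 445)² = ((-6 + 81 - 99 + 11*(⅑)) - 445)² = ((-6 + 81 - 99 + 11/9) - 445)² = (-205/9 - 445)² = (-4210/9)² = 17724100/81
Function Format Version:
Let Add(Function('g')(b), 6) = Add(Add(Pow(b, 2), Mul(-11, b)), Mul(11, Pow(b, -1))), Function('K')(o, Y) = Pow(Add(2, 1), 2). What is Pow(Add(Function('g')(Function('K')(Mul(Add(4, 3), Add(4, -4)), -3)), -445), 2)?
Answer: Rational(17724100, 81) ≈ 2.1882e+5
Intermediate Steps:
Function('K')(o, Y) = 9 (Function('K')(o, Y) = Pow(3, 2) = 9)
Function('g')(b) = Add(-6, Pow(b, 2), Mul(-11, b), Mul(11, Pow(b, -1))) (Function('g')(b) = Add(-6, Add(Add(Pow(b, 2), Mul(-11, b)), Mul(11, Pow(b, -1)))) = Add(-6, Add(Pow(b, 2), Mul(-11, b), Mul(11, Pow(b, -1)))) = Add(-6, Pow(b, 2), Mul(-11, b), Mul(11, Pow(b, -1))))
Pow(Add(Function('g')(Function('K')(Mul(Add(4, 3), Add(4, -4)), -3)), -445), 2) = Pow(Add(Add(-6, Pow(9, 2), Mul(-11, 9), Mul(11, Pow(9, -1))), -445), 2) = Pow(Add(Add(-6, 81, -99, Mul(11, Rational(1, 9))), -445), 2) = Pow(Add(Add(-6, 81, -99, Rational(11, 9)), -445), 2) = Pow(Add(Rational(-205, 9), -445), 2) = Pow(Rational(-4210, 9), 2) = Rational(17724100, 81)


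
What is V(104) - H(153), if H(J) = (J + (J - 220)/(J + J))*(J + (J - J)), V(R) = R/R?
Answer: -46749/2 ≈ -23375.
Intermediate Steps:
V(R) = 1
H(J) = J*(J + (-220 + J)/(2*J)) (H(J) = (J + (-220 + J)/((2*J)))*(J + 0) = (J + (-220 + J)*(1/(2*J)))*J = (J + (-220 + J)/(2*J))*J = J*(J + (-220 + J)/(2*J)))
V(104) - H(153) = 1 - (-110 + 153² + (½)*153) = 1 - (-110 + 23409 + 153/2) = 1 - 1*46751/2 = 1 - 46751/2 = -46749/2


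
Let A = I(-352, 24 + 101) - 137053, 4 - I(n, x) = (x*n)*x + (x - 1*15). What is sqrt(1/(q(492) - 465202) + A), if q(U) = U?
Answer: sqrt(1158134388021763390)/464710 ≈ 2315.8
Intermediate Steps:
I(n, x) = 19 - x - n*x**2 (I(n, x) = 4 - ((x*n)*x + (x - 1*15)) = 4 - ((n*x)*x + (x - 15)) = 4 - (n*x**2 + (-15 + x)) = 4 - (-15 + x + n*x**2) = 4 + (15 - x - n*x**2) = 19 - x - n*x**2)
A = 5362841 (A = (19 - (24 + 101) - 1*(-352)*(24 + 101)**2) - 137053 = (19 - 1*125 - 1*(-352)*125**2) - 137053 = (19 - 125 - 1*(-352)*15625) - 137053 = (19 - 125 + 5500000) - 137053 = 5499894 - 137053 = 5362841)
sqrt(1/(q(492) - 465202) + A) = sqrt(1/(492 - 465202) + 5362841) = sqrt(1/(-464710) + 5362841) = sqrt(-1/464710 + 5362841) = sqrt(2492165841109/464710) = sqrt(1158134388021763390)/464710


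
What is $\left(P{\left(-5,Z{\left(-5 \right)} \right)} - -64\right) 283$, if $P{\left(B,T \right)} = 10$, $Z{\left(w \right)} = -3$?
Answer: $20942$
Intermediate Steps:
$\left(P{\left(-5,Z{\left(-5 \right)} \right)} - -64\right) 283 = \left(10 - -64\right) 283 = \left(10 + \left(-153 + 217\right)\right) 283 = \left(10 + 64\right) 283 = 74 \cdot 283 = 20942$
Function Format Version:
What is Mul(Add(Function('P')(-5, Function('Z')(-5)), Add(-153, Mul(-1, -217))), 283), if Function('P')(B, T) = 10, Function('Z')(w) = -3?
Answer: 20942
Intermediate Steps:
Mul(Add(Function('P')(-5, Function('Z')(-5)), Add(-153, Mul(-1, -217))), 283) = Mul(Add(10, Add(-153, Mul(-1, -217))), 283) = Mul(Add(10, Add(-153, 217)), 283) = Mul(Add(10, 64), 283) = Mul(74, 283) = 20942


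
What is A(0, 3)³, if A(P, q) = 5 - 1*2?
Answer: 27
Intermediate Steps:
A(P, q) = 3 (A(P, q) = 5 - 2 = 3)
A(0, 3)³ = 3³ = 27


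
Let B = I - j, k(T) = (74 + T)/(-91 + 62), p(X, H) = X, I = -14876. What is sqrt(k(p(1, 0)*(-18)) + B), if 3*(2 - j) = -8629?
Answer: I*sqrt(134397165)/87 ≈ 133.25*I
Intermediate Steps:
j = 8635/3 (j = 2 - 1/3*(-8629) = 2 + 8629/3 = 8635/3 ≈ 2878.3)
k(T) = -74/29 - T/29 (k(T) = (74 + T)/(-29) = (74 + T)*(-1/29) = -74/29 - T/29)
B = -53263/3 (B = -14876 - 1*8635/3 = -14876 - 8635/3 = -53263/3 ≈ -17754.)
sqrt(k(p(1, 0)*(-18)) + B) = sqrt((-74/29 - (-18)/29) - 53263/3) = sqrt((-74/29 - 1/29*(-18)) - 53263/3) = sqrt((-74/29 + 18/29) - 53263/3) = sqrt(-56/29 - 53263/3) = sqrt(-1544795/87) = I*sqrt(134397165)/87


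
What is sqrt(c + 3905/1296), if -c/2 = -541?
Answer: sqrt(1406177)/36 ≈ 32.940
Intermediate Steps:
c = 1082 (c = -2*(-541) = 1082)
sqrt(c + 3905/1296) = sqrt(1082 + 3905/1296) = sqrt(1406177/1296) = sqrt(1406177)/36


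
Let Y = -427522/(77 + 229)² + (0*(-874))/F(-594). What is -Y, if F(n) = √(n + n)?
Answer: 213761/46818 ≈ 4.5658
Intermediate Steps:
F(n) = √2*√n (F(n) = √(2*n) = √2*√n)
Y = -213761/46818 (Y = -427522/(77 + 229)² + (0*(-874))/((√2*√(-594))) = -427522/(306²) + 0/((√2*(3*I*√66))) = -427522/93636 + 0/((6*I*√33)) = -427522*1/93636 + 0*(-I*√33/198) = -213761/46818 + 0 = -213761/46818 ≈ -4.5658)
-Y = -1*(-213761/46818) = 213761/46818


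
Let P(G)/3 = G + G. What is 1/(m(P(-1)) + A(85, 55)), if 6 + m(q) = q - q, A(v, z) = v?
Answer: 1/79 ≈ 0.012658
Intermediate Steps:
P(G) = 6*G (P(G) = 3*(G + G) = 3*(2*G) = 6*G)
m(q) = -6 (m(q) = -6 + (q - q) = -6 + 0 = -6)
1/(m(P(-1)) + A(85, 55)) = 1/(-6 + 85) = 1/79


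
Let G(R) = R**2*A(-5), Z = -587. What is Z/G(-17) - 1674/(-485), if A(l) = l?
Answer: 108145/28033 ≈ 3.8578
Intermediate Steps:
G(R) = -5*R**2 (G(R) = R**2*(-5) = -5*R**2)
Z/G(-17) - 1674/(-485) = -587/((-5*(-17)**2)) - 1674/(-485) = -587/((-5*289)) - 1674*(-1/485) = -587/(-1445) + 1674/485 = -587*(-1/1445) + 1674/485 = 587/1445 + 1674/485 = 108145/28033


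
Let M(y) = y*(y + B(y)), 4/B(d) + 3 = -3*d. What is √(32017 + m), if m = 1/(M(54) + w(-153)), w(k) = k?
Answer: 2*√20518880387243/50631 ≈ 178.93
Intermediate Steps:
B(d) = 4/(-3 - 3*d)
M(y) = y*(y - 4/(3 + 3*y))
m = 55/151893 (m = 1/((⅓)*54*(-4 + 3*54*(1 + 54))/(1 + 54) - 153) = 1/((⅓)*54*(-4 + 3*54*55)/55 - 153) = 1/((⅓)*54*(1/55)*(-4 + 8910) - 153) = 1/((⅓)*54*(1/55)*8906 - 153) = 1/(160308/55 - 153) = 1/(151893/55) = 55/151893 ≈ 0.00036210)
√(32017 + m) = √(32017 + 55/151893) = √(4863158236/151893) = 2*√20518880387243/50631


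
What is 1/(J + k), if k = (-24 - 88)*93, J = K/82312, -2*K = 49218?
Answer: -82312/857386401 ≈ -9.6003e-5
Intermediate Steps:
K = -24609 (K = -½*49218 = -24609)
J = -24609/82312 ≈ -0.29897
k = -10416 (k = -112*93 = -10416)
1/(J + k) = 1/(-24609/82312 - 10416) = 1/(-857386401/82312) = -82312/857386401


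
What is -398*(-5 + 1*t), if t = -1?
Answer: 2388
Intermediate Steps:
-398*(-5 + 1*t) = -398*(-5 + 1*(-1)) = -398*(-5 - 1) = -398*(-6) = 2388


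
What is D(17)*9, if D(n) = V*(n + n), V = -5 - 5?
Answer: -3060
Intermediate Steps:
V = -10
D(n) = -20*n (D(n) = -10*(n + n) = -20*n)
D(17)*9 = -20*17*9 = -340*9 = -3060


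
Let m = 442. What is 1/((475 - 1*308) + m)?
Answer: 1/609 ≈ 0.0016420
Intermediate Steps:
1/((475 - 1*308) + m) = 1/((475 - 1*308) + 442) = 1/((475 - 308) + 442) = 1/(167 + 442) = 1/609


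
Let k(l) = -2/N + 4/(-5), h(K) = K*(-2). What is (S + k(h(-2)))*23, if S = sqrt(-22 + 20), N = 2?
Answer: -207/5 + 23*I*sqrt(2) ≈ -41.4 + 32.527*I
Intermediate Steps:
h(K) = -2*K
S = I*sqrt(2) (S = sqrt(-2) = I*sqrt(2) ≈ 1.4142*I)
k(l) = -9/5 (k(l) = -2/2 + 4/(-5) = -2*1/2 + 4*(-1/5) = -1 - 4/5 = -9/5)
(S + k(h(-2)))*23 = (I*sqrt(2) - 9/5)*23 = (-9/5 + I*sqrt(2))*23 = -207/5 + 23*I*sqrt(2)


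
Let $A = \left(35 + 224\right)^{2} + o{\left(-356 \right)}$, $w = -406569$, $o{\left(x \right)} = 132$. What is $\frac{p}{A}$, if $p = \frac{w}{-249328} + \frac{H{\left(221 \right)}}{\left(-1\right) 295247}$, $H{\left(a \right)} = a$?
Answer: $\frac{119983176055}{4947773691347408} \approx 2.425 \cdot 10^{-5}$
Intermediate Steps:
$p = \frac{119983176055}{73613344016}$ ($p = - \frac{406569}{-249328} + \frac{221}{\left(-1\right) 295247} = \left(-406569\right) \left(- \frac{1}{249328}\right) + \frac{221}{-295247} = \frac{406569}{249328} + 221 \left(- \frac{1}{295247}\right) = \frac{406569}{249328} - \frac{221}{295247} = \frac{119983176055}{73613344016} \approx 1.6299$)
$A = 67213$ ($A = \left(35 + 224\right)^{2} + 132 = 259^{2} + 132 = 67081 + 132 = 67213$)
$\frac{p}{A} = \frac{119983176055}{73613344016 \cdot 67213} = \frac{119983176055}{73613344016} \cdot \frac{1}{67213} = \frac{119983176055}{4947773691347408}$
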